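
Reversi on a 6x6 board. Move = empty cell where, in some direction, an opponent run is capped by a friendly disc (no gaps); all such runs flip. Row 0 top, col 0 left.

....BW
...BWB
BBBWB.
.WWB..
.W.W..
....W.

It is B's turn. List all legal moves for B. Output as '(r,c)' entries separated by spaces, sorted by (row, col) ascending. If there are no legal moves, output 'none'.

(0,3): no bracket -> illegal
(1,2): no bracket -> illegal
(2,5): no bracket -> illegal
(3,0): flips 2 -> legal
(3,4): no bracket -> illegal
(4,0): flips 1 -> legal
(4,2): flips 2 -> legal
(4,4): no bracket -> illegal
(4,5): no bracket -> illegal
(5,0): no bracket -> illegal
(5,1): flips 2 -> legal
(5,2): no bracket -> illegal
(5,3): flips 1 -> legal
(5,5): no bracket -> illegal

Answer: (3,0) (4,0) (4,2) (5,1) (5,3)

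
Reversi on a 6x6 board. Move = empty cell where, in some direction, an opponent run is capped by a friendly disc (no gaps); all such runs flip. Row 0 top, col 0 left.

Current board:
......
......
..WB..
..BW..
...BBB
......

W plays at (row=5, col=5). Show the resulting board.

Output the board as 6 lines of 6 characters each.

Answer: ......
......
..WB..
..BW..
...BWB
.....W

Derivation:
Place W at (5,5); scan 8 dirs for brackets.
Dir NW: opp run (4,4) capped by W -> flip
Dir N: opp run (4,5), next='.' -> no flip
Dir NE: edge -> no flip
Dir W: first cell '.' (not opp) -> no flip
Dir E: edge -> no flip
Dir SW: edge -> no flip
Dir S: edge -> no flip
Dir SE: edge -> no flip
All flips: (4,4)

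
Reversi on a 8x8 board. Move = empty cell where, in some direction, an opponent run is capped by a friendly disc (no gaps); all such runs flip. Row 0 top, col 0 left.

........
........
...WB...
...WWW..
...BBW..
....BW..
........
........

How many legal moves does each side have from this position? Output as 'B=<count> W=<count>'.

-- B to move --
(1,2): no bracket -> illegal
(1,3): flips 2 -> legal
(1,4): no bracket -> illegal
(2,2): flips 2 -> legal
(2,5): flips 1 -> legal
(2,6): flips 1 -> legal
(3,2): no bracket -> illegal
(3,6): flips 1 -> legal
(4,2): flips 1 -> legal
(4,6): flips 2 -> legal
(5,6): flips 1 -> legal
(6,4): no bracket -> illegal
(6,5): no bracket -> illegal
(6,6): flips 1 -> legal
B mobility = 9
-- W to move --
(1,3): flips 1 -> legal
(1,4): flips 1 -> legal
(1,5): flips 1 -> legal
(2,5): flips 1 -> legal
(3,2): no bracket -> illegal
(4,2): flips 2 -> legal
(5,2): flips 1 -> legal
(5,3): flips 3 -> legal
(6,3): flips 1 -> legal
(6,4): flips 2 -> legal
(6,5): no bracket -> illegal
W mobility = 9

Answer: B=9 W=9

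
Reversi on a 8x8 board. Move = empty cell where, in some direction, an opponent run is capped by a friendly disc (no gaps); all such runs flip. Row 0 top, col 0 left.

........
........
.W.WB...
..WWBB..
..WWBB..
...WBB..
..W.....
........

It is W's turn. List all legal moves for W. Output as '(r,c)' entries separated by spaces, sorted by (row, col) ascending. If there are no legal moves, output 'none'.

Answer: (1,5) (2,5) (2,6) (3,6) (4,6) (5,6) (6,5) (6,6)

Derivation:
(1,3): no bracket -> illegal
(1,4): no bracket -> illegal
(1,5): flips 1 -> legal
(2,5): flips 2 -> legal
(2,6): flips 2 -> legal
(3,6): flips 2 -> legal
(4,6): flips 2 -> legal
(5,6): flips 4 -> legal
(6,3): no bracket -> illegal
(6,4): no bracket -> illegal
(6,5): flips 1 -> legal
(6,6): flips 2 -> legal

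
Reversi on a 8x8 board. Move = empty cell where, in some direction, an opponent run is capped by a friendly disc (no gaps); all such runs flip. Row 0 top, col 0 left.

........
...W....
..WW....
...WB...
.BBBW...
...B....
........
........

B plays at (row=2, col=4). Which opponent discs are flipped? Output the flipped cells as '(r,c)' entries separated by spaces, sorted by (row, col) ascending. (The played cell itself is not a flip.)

Dir NW: opp run (1,3), next='.' -> no flip
Dir N: first cell '.' (not opp) -> no flip
Dir NE: first cell '.' (not opp) -> no flip
Dir W: opp run (2,3) (2,2), next='.' -> no flip
Dir E: first cell '.' (not opp) -> no flip
Dir SW: opp run (3,3) capped by B -> flip
Dir S: first cell 'B' (not opp) -> no flip
Dir SE: first cell '.' (not opp) -> no flip

Answer: (3,3)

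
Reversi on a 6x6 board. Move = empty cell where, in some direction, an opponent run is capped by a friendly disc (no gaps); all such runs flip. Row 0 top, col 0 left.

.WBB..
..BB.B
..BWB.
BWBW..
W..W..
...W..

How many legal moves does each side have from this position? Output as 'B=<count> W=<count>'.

Answer: B=7 W=6

Derivation:
-- B to move --
(0,0): flips 1 -> legal
(1,0): no bracket -> illegal
(1,1): no bracket -> illegal
(1,4): flips 1 -> legal
(2,0): no bracket -> illegal
(2,1): no bracket -> illegal
(3,4): flips 2 -> legal
(4,1): no bracket -> illegal
(4,2): flips 1 -> legal
(4,4): flips 1 -> legal
(5,0): flips 1 -> legal
(5,1): no bracket -> illegal
(5,2): no bracket -> illegal
(5,4): flips 1 -> legal
B mobility = 7
-- W to move --
(0,4): flips 4 -> legal
(0,5): no bracket -> illegal
(1,1): flips 1 -> legal
(1,4): no bracket -> illegal
(2,0): flips 1 -> legal
(2,1): flips 2 -> legal
(2,5): flips 1 -> legal
(3,4): no bracket -> illegal
(3,5): no bracket -> illegal
(4,1): flips 1 -> legal
(4,2): no bracket -> illegal
W mobility = 6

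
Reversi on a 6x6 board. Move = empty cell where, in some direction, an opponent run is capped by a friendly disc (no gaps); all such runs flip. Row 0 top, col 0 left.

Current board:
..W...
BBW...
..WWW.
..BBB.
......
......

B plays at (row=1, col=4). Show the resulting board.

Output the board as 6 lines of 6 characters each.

Answer: ..W...
BBW.B.
..WBB.
..BBB.
......
......

Derivation:
Place B at (1,4); scan 8 dirs for brackets.
Dir NW: first cell '.' (not opp) -> no flip
Dir N: first cell '.' (not opp) -> no flip
Dir NE: first cell '.' (not opp) -> no flip
Dir W: first cell '.' (not opp) -> no flip
Dir E: first cell '.' (not opp) -> no flip
Dir SW: opp run (2,3) capped by B -> flip
Dir S: opp run (2,4) capped by B -> flip
Dir SE: first cell '.' (not opp) -> no flip
All flips: (2,3) (2,4)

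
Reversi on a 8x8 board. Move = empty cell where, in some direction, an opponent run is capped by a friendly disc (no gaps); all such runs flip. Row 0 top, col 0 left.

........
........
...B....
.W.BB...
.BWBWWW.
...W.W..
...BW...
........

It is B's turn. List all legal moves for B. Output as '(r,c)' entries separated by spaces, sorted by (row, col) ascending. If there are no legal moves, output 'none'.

(2,0): no bracket -> illegal
(2,1): flips 1 -> legal
(2,2): no bracket -> illegal
(3,0): no bracket -> illegal
(3,2): no bracket -> illegal
(3,5): no bracket -> illegal
(3,6): no bracket -> illegal
(3,7): no bracket -> illegal
(4,0): no bracket -> illegal
(4,7): flips 3 -> legal
(5,1): flips 1 -> legal
(5,2): no bracket -> illegal
(5,4): flips 1 -> legal
(5,6): flips 1 -> legal
(5,7): no bracket -> illegal
(6,2): no bracket -> illegal
(6,5): flips 1 -> legal
(6,6): flips 2 -> legal
(7,3): no bracket -> illegal
(7,4): no bracket -> illegal
(7,5): no bracket -> illegal

Answer: (2,1) (4,7) (5,1) (5,4) (5,6) (6,5) (6,6)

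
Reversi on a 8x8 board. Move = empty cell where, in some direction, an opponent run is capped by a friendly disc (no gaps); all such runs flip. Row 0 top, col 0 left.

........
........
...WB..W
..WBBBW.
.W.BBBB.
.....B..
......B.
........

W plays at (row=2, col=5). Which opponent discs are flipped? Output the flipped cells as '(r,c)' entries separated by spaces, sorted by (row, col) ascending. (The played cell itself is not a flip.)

Dir NW: first cell '.' (not opp) -> no flip
Dir N: first cell '.' (not opp) -> no flip
Dir NE: first cell '.' (not opp) -> no flip
Dir W: opp run (2,4) capped by W -> flip
Dir E: first cell '.' (not opp) -> no flip
Dir SW: opp run (3,4) (4,3), next='.' -> no flip
Dir S: opp run (3,5) (4,5) (5,5), next='.' -> no flip
Dir SE: first cell 'W' (not opp) -> no flip

Answer: (2,4)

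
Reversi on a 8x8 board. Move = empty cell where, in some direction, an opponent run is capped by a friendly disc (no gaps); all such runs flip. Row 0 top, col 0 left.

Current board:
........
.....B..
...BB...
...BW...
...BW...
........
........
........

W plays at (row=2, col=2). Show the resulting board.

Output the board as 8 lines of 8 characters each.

Place W at (2,2); scan 8 dirs for brackets.
Dir NW: first cell '.' (not opp) -> no flip
Dir N: first cell '.' (not opp) -> no flip
Dir NE: first cell '.' (not opp) -> no flip
Dir W: first cell '.' (not opp) -> no flip
Dir E: opp run (2,3) (2,4), next='.' -> no flip
Dir SW: first cell '.' (not opp) -> no flip
Dir S: first cell '.' (not opp) -> no flip
Dir SE: opp run (3,3) capped by W -> flip
All flips: (3,3)

Answer: ........
.....B..
..WBB...
...WW...
...BW...
........
........
........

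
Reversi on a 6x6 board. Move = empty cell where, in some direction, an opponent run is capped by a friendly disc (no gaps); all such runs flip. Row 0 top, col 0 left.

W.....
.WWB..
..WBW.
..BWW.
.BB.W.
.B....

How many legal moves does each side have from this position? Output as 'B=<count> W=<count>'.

-- B to move --
(0,1): flips 1 -> legal
(0,2): flips 2 -> legal
(0,3): no bracket -> illegal
(1,0): flips 2 -> legal
(1,4): no bracket -> illegal
(1,5): flips 2 -> legal
(2,0): no bracket -> illegal
(2,1): flips 1 -> legal
(2,5): flips 1 -> legal
(3,1): flips 1 -> legal
(3,5): flips 3 -> legal
(4,3): flips 1 -> legal
(4,5): flips 1 -> legal
(5,3): no bracket -> illegal
(5,4): no bracket -> illegal
(5,5): no bracket -> illegal
B mobility = 10
-- W to move --
(0,2): flips 1 -> legal
(0,3): flips 2 -> legal
(0,4): flips 1 -> legal
(1,4): flips 1 -> legal
(2,1): no bracket -> illegal
(3,0): no bracket -> illegal
(3,1): flips 1 -> legal
(4,0): no bracket -> illegal
(4,3): no bracket -> illegal
(5,0): no bracket -> illegal
(5,2): flips 2 -> legal
(5,3): no bracket -> illegal
W mobility = 6

Answer: B=10 W=6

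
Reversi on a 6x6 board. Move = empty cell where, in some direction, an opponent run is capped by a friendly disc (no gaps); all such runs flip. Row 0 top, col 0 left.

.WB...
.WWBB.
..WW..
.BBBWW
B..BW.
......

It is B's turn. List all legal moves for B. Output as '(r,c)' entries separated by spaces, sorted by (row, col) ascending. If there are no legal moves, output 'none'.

Answer: (0,0) (1,0) (2,0) (2,5) (4,5) (5,5)

Derivation:
(0,0): flips 3 -> legal
(0,3): no bracket -> illegal
(1,0): flips 2 -> legal
(2,0): flips 1 -> legal
(2,1): no bracket -> illegal
(2,4): no bracket -> illegal
(2,5): flips 1 -> legal
(4,5): flips 1 -> legal
(5,3): no bracket -> illegal
(5,4): no bracket -> illegal
(5,5): flips 1 -> legal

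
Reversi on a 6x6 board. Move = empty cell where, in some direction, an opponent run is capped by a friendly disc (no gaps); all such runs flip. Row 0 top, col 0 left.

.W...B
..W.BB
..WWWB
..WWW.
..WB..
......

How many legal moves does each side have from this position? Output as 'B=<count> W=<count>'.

-- B to move --
(0,0): no bracket -> illegal
(0,2): no bracket -> illegal
(0,3): no bracket -> illegal
(1,0): no bracket -> illegal
(1,1): no bracket -> illegal
(1,3): flips 2 -> legal
(2,1): flips 4 -> legal
(3,1): no bracket -> illegal
(3,5): no bracket -> illegal
(4,1): flips 3 -> legal
(4,4): flips 2 -> legal
(4,5): no bracket -> illegal
(5,1): flips 3 -> legal
(5,2): no bracket -> illegal
(5,3): no bracket -> illegal
B mobility = 5
-- W to move --
(0,3): no bracket -> illegal
(0,4): flips 1 -> legal
(1,3): no bracket -> illegal
(3,5): no bracket -> illegal
(4,4): flips 1 -> legal
(5,2): flips 1 -> legal
(5,3): flips 1 -> legal
(5,4): flips 1 -> legal
W mobility = 5

Answer: B=5 W=5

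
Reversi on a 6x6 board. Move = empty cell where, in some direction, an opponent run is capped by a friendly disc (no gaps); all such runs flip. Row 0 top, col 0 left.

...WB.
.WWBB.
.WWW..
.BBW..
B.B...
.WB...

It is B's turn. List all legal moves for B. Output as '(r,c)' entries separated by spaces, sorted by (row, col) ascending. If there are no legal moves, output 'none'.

Answer: (0,1) (0,2) (1,0) (2,4) (3,4) (4,3) (5,0)

Derivation:
(0,0): no bracket -> illegal
(0,1): flips 2 -> legal
(0,2): flips 3 -> legal
(1,0): flips 3 -> legal
(2,0): no bracket -> illegal
(2,4): flips 1 -> legal
(3,0): no bracket -> illegal
(3,4): flips 1 -> legal
(4,1): no bracket -> illegal
(4,3): flips 2 -> legal
(4,4): no bracket -> illegal
(5,0): flips 1 -> legal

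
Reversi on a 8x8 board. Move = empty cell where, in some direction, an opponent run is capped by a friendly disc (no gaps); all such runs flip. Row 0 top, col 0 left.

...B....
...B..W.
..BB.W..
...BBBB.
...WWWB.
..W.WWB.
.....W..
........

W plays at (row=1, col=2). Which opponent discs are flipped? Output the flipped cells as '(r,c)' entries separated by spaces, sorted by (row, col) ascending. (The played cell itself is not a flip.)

Answer: (2,3) (3,4)

Derivation:
Dir NW: first cell '.' (not opp) -> no flip
Dir N: first cell '.' (not opp) -> no flip
Dir NE: opp run (0,3), next=edge -> no flip
Dir W: first cell '.' (not opp) -> no flip
Dir E: opp run (1,3), next='.' -> no flip
Dir SW: first cell '.' (not opp) -> no flip
Dir S: opp run (2,2), next='.' -> no flip
Dir SE: opp run (2,3) (3,4) capped by W -> flip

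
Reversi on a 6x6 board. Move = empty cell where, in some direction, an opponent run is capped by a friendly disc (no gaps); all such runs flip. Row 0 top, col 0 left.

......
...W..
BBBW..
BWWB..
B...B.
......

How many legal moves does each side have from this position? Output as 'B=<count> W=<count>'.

Answer: B=6 W=5

Derivation:
-- B to move --
(0,2): no bracket -> illegal
(0,3): flips 2 -> legal
(0,4): flips 1 -> legal
(1,2): no bracket -> illegal
(1,4): no bracket -> illegal
(2,4): flips 1 -> legal
(3,4): no bracket -> illegal
(4,1): flips 1 -> legal
(4,2): flips 2 -> legal
(4,3): flips 1 -> legal
B mobility = 6
-- W to move --
(1,0): flips 1 -> legal
(1,1): flips 1 -> legal
(1,2): flips 1 -> legal
(2,4): no bracket -> illegal
(3,4): flips 1 -> legal
(3,5): no bracket -> illegal
(4,1): no bracket -> illegal
(4,2): no bracket -> illegal
(4,3): flips 1 -> legal
(4,5): no bracket -> illegal
(5,0): no bracket -> illegal
(5,1): no bracket -> illegal
(5,3): no bracket -> illegal
(5,4): no bracket -> illegal
(5,5): no bracket -> illegal
W mobility = 5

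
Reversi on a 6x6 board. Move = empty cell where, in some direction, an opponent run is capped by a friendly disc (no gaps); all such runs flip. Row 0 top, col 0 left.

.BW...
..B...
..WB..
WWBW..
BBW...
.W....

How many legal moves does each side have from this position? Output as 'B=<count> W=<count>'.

-- B to move --
(0,3): flips 1 -> legal
(1,1): no bracket -> illegal
(1,3): flips 2 -> legal
(2,0): flips 1 -> legal
(2,1): flips 2 -> legal
(2,4): no bracket -> illegal
(3,4): flips 1 -> legal
(4,3): flips 2 -> legal
(4,4): no bracket -> illegal
(5,0): no bracket -> illegal
(5,2): flips 1 -> legal
(5,3): no bracket -> illegal
B mobility = 7
-- W to move --
(0,0): flips 1 -> legal
(0,3): no bracket -> illegal
(1,0): no bracket -> illegal
(1,1): no bracket -> illegal
(1,3): flips 1 -> legal
(1,4): no bracket -> illegal
(2,1): no bracket -> illegal
(2,4): flips 1 -> legal
(3,4): no bracket -> illegal
(4,3): no bracket -> illegal
(5,0): flips 1 -> legal
(5,2): flips 1 -> legal
W mobility = 5

Answer: B=7 W=5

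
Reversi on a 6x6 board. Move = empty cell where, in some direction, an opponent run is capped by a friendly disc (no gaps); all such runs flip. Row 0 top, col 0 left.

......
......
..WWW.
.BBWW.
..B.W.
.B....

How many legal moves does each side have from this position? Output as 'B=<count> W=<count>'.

Answer: B=5 W=4

Derivation:
-- B to move --
(1,1): no bracket -> illegal
(1,2): flips 1 -> legal
(1,3): flips 1 -> legal
(1,4): flips 1 -> legal
(1,5): flips 2 -> legal
(2,1): no bracket -> illegal
(2,5): no bracket -> illegal
(3,5): flips 2 -> legal
(4,3): no bracket -> illegal
(4,5): no bracket -> illegal
(5,3): no bracket -> illegal
(5,4): no bracket -> illegal
(5,5): no bracket -> illegal
B mobility = 5
-- W to move --
(2,0): no bracket -> illegal
(2,1): no bracket -> illegal
(3,0): flips 2 -> legal
(4,0): flips 1 -> legal
(4,1): flips 1 -> legal
(4,3): no bracket -> illegal
(5,0): no bracket -> illegal
(5,2): flips 2 -> legal
(5,3): no bracket -> illegal
W mobility = 4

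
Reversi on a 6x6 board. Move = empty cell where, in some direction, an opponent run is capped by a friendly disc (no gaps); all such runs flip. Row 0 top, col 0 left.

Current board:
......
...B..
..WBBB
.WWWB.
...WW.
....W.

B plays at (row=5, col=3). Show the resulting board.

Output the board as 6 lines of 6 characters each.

Answer: ......
...B..
..WBBB
.WWBB.
...BW.
...BW.

Derivation:
Place B at (5,3); scan 8 dirs for brackets.
Dir NW: first cell '.' (not opp) -> no flip
Dir N: opp run (4,3) (3,3) capped by B -> flip
Dir NE: opp run (4,4), next='.' -> no flip
Dir W: first cell '.' (not opp) -> no flip
Dir E: opp run (5,4), next='.' -> no flip
Dir SW: edge -> no flip
Dir S: edge -> no flip
Dir SE: edge -> no flip
All flips: (3,3) (4,3)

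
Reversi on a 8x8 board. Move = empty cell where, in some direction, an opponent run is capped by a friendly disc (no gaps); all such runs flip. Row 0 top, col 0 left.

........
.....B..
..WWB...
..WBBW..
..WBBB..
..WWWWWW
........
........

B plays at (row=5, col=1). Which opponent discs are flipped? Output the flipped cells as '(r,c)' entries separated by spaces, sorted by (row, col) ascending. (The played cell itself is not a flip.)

Answer: (4,2)

Derivation:
Dir NW: first cell '.' (not opp) -> no flip
Dir N: first cell '.' (not opp) -> no flip
Dir NE: opp run (4,2) capped by B -> flip
Dir W: first cell '.' (not opp) -> no flip
Dir E: opp run (5,2) (5,3) (5,4) (5,5) (5,6) (5,7), next=edge -> no flip
Dir SW: first cell '.' (not opp) -> no flip
Dir S: first cell '.' (not opp) -> no flip
Dir SE: first cell '.' (not opp) -> no flip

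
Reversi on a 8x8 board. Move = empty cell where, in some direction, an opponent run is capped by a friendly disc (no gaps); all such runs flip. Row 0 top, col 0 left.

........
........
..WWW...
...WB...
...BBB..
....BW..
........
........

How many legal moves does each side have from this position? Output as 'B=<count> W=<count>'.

Answer: B=8 W=4

Derivation:
-- B to move --
(1,1): flips 2 -> legal
(1,2): flips 1 -> legal
(1,3): flips 2 -> legal
(1,4): flips 1 -> legal
(1,5): no bracket -> illegal
(2,1): no bracket -> illegal
(2,5): no bracket -> illegal
(3,1): no bracket -> illegal
(3,2): flips 1 -> legal
(3,5): no bracket -> illegal
(4,2): no bracket -> illegal
(4,6): no bracket -> illegal
(5,6): flips 1 -> legal
(6,4): no bracket -> illegal
(6,5): flips 1 -> legal
(6,6): flips 1 -> legal
B mobility = 8
-- W to move --
(2,5): no bracket -> illegal
(3,2): no bracket -> illegal
(3,5): flips 2 -> legal
(3,6): no bracket -> illegal
(4,2): no bracket -> illegal
(4,6): no bracket -> illegal
(5,2): no bracket -> illegal
(5,3): flips 2 -> legal
(5,6): flips 2 -> legal
(6,3): no bracket -> illegal
(6,4): flips 3 -> legal
(6,5): no bracket -> illegal
W mobility = 4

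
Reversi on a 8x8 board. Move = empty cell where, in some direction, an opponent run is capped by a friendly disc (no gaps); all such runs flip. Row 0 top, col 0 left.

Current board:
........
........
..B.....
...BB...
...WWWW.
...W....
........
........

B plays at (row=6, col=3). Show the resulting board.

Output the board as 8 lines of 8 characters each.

Answer: ........
........
..B.....
...BB...
...BWWW.
...B....
...B....
........

Derivation:
Place B at (6,3); scan 8 dirs for brackets.
Dir NW: first cell '.' (not opp) -> no flip
Dir N: opp run (5,3) (4,3) capped by B -> flip
Dir NE: first cell '.' (not opp) -> no flip
Dir W: first cell '.' (not opp) -> no flip
Dir E: first cell '.' (not opp) -> no flip
Dir SW: first cell '.' (not opp) -> no flip
Dir S: first cell '.' (not opp) -> no flip
Dir SE: first cell '.' (not opp) -> no flip
All flips: (4,3) (5,3)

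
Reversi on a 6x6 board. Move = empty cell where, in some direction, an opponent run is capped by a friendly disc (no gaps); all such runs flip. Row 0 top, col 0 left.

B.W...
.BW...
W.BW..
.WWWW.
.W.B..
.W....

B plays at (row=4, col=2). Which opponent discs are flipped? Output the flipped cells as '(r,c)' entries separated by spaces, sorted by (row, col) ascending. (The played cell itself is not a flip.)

Dir NW: opp run (3,1) (2,0), next=edge -> no flip
Dir N: opp run (3,2) capped by B -> flip
Dir NE: opp run (3,3), next='.' -> no flip
Dir W: opp run (4,1), next='.' -> no flip
Dir E: first cell 'B' (not opp) -> no flip
Dir SW: opp run (5,1), next=edge -> no flip
Dir S: first cell '.' (not opp) -> no flip
Dir SE: first cell '.' (not opp) -> no flip

Answer: (3,2)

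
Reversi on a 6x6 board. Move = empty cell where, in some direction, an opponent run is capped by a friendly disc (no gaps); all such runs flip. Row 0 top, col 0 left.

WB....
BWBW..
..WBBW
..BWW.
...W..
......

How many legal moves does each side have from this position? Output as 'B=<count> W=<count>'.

Answer: B=10 W=8

Derivation:
-- B to move --
(0,2): flips 1 -> legal
(0,3): flips 1 -> legal
(0,4): no bracket -> illegal
(1,4): flips 1 -> legal
(1,5): no bracket -> illegal
(2,0): no bracket -> illegal
(2,1): flips 2 -> legal
(3,1): no bracket -> illegal
(3,5): flips 2 -> legal
(4,2): flips 1 -> legal
(4,4): flips 1 -> legal
(4,5): flips 1 -> legal
(5,2): no bracket -> illegal
(5,3): flips 2 -> legal
(5,4): flips 1 -> legal
B mobility = 10
-- W to move --
(0,2): flips 2 -> legal
(0,3): no bracket -> illegal
(1,4): flips 1 -> legal
(1,5): flips 1 -> legal
(2,0): flips 1 -> legal
(2,1): flips 1 -> legal
(3,1): flips 1 -> legal
(3,5): flips 1 -> legal
(4,1): no bracket -> illegal
(4,2): flips 1 -> legal
W mobility = 8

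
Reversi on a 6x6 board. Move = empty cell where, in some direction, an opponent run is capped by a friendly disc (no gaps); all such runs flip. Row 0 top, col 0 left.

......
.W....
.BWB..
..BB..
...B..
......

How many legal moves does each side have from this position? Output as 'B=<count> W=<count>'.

-- B to move --
(0,0): flips 2 -> legal
(0,1): flips 1 -> legal
(0,2): no bracket -> illegal
(1,0): no bracket -> illegal
(1,2): flips 1 -> legal
(1,3): no bracket -> illegal
(2,0): no bracket -> illegal
(3,1): no bracket -> illegal
B mobility = 3
-- W to move --
(1,0): no bracket -> illegal
(1,2): no bracket -> illegal
(1,3): no bracket -> illegal
(1,4): no bracket -> illegal
(2,0): flips 1 -> legal
(2,4): flips 1 -> legal
(3,0): no bracket -> illegal
(3,1): flips 1 -> legal
(3,4): no bracket -> illegal
(4,1): no bracket -> illegal
(4,2): flips 1 -> legal
(4,4): flips 1 -> legal
(5,2): no bracket -> illegal
(5,3): no bracket -> illegal
(5,4): no bracket -> illegal
W mobility = 5

Answer: B=3 W=5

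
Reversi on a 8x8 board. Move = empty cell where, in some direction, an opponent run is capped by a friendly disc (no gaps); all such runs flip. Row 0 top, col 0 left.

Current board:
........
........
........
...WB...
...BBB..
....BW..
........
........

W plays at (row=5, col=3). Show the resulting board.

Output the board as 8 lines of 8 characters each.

Place W at (5,3); scan 8 dirs for brackets.
Dir NW: first cell '.' (not opp) -> no flip
Dir N: opp run (4,3) capped by W -> flip
Dir NE: opp run (4,4), next='.' -> no flip
Dir W: first cell '.' (not opp) -> no flip
Dir E: opp run (5,4) capped by W -> flip
Dir SW: first cell '.' (not opp) -> no flip
Dir S: first cell '.' (not opp) -> no flip
Dir SE: first cell '.' (not opp) -> no flip
All flips: (4,3) (5,4)

Answer: ........
........
........
...WB...
...WBB..
...WWW..
........
........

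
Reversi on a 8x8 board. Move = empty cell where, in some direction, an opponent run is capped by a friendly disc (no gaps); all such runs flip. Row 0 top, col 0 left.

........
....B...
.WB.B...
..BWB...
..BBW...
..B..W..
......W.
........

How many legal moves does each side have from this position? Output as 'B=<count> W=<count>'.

-- B to move --
(1,0): flips 1 -> legal
(1,1): no bracket -> illegal
(1,2): no bracket -> illegal
(2,0): flips 1 -> legal
(2,3): flips 1 -> legal
(3,0): no bracket -> illegal
(3,1): no bracket -> illegal
(3,5): no bracket -> illegal
(4,5): flips 1 -> legal
(4,6): no bracket -> illegal
(5,3): no bracket -> illegal
(5,4): flips 1 -> legal
(5,6): no bracket -> illegal
(5,7): no bracket -> illegal
(6,4): no bracket -> illegal
(6,5): no bracket -> illegal
(6,7): no bracket -> illegal
(7,5): no bracket -> illegal
(7,6): no bracket -> illegal
(7,7): flips 4 -> legal
B mobility = 6
-- W to move --
(0,3): no bracket -> illegal
(0,4): flips 3 -> legal
(0,5): no bracket -> illegal
(1,1): flips 1 -> legal
(1,2): no bracket -> illegal
(1,3): no bracket -> illegal
(1,5): flips 1 -> legal
(2,3): flips 1 -> legal
(2,5): no bracket -> illegal
(3,1): flips 1 -> legal
(3,5): flips 1 -> legal
(4,1): flips 2 -> legal
(4,5): no bracket -> illegal
(5,1): flips 1 -> legal
(5,3): flips 1 -> legal
(5,4): flips 2 -> legal
(6,1): no bracket -> illegal
(6,2): no bracket -> illegal
(6,3): no bracket -> illegal
W mobility = 10

Answer: B=6 W=10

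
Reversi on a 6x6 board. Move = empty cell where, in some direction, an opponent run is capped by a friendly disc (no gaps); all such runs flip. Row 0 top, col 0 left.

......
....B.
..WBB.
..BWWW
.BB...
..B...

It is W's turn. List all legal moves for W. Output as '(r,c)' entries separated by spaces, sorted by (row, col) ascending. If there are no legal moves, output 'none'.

(0,3): no bracket -> illegal
(0,4): flips 2 -> legal
(0,5): no bracket -> illegal
(1,2): flips 1 -> legal
(1,3): flips 2 -> legal
(1,5): flips 1 -> legal
(2,1): no bracket -> illegal
(2,5): flips 2 -> legal
(3,0): no bracket -> illegal
(3,1): flips 1 -> legal
(4,0): no bracket -> illegal
(4,3): no bracket -> illegal
(5,0): no bracket -> illegal
(5,1): flips 1 -> legal
(5,3): no bracket -> illegal

Answer: (0,4) (1,2) (1,3) (1,5) (2,5) (3,1) (5,1)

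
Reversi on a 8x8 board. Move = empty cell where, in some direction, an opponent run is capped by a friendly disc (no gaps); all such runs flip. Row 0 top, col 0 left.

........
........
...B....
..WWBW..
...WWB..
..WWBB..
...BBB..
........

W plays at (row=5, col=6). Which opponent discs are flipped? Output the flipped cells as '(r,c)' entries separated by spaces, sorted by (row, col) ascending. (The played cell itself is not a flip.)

Dir NW: opp run (4,5) (3,4) (2,3), next='.' -> no flip
Dir N: first cell '.' (not opp) -> no flip
Dir NE: first cell '.' (not opp) -> no flip
Dir W: opp run (5,5) (5,4) capped by W -> flip
Dir E: first cell '.' (not opp) -> no flip
Dir SW: opp run (6,5), next='.' -> no flip
Dir S: first cell '.' (not opp) -> no flip
Dir SE: first cell '.' (not opp) -> no flip

Answer: (5,4) (5,5)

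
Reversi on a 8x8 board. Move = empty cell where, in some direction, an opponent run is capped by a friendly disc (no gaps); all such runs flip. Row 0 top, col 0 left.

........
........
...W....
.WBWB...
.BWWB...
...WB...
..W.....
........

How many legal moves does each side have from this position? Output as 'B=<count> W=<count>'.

Answer: B=7 W=10

Derivation:
-- B to move --
(1,2): flips 1 -> legal
(1,3): no bracket -> illegal
(1,4): flips 1 -> legal
(2,0): no bracket -> illegal
(2,1): flips 1 -> legal
(2,2): flips 1 -> legal
(2,4): no bracket -> illegal
(3,0): flips 1 -> legal
(4,0): no bracket -> illegal
(5,1): no bracket -> illegal
(5,2): flips 3 -> legal
(6,1): no bracket -> illegal
(6,3): no bracket -> illegal
(6,4): no bracket -> illegal
(7,1): flips 2 -> legal
(7,2): no bracket -> illegal
(7,3): no bracket -> illegal
B mobility = 7
-- W to move --
(2,1): flips 1 -> legal
(2,2): flips 1 -> legal
(2,4): no bracket -> illegal
(2,5): flips 1 -> legal
(3,0): no bracket -> illegal
(3,5): flips 2 -> legal
(4,0): flips 1 -> legal
(4,5): flips 2 -> legal
(5,0): flips 2 -> legal
(5,1): flips 1 -> legal
(5,2): no bracket -> illegal
(5,5): flips 2 -> legal
(6,3): no bracket -> illegal
(6,4): no bracket -> illegal
(6,5): flips 1 -> legal
W mobility = 10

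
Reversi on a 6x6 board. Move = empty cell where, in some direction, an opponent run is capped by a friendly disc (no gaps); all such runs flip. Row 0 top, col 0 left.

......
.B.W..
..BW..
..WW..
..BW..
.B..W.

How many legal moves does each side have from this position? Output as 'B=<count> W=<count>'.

-- B to move --
(0,2): no bracket -> illegal
(0,3): no bracket -> illegal
(0,4): flips 1 -> legal
(1,2): no bracket -> illegal
(1,4): no bracket -> illegal
(2,1): no bracket -> illegal
(2,4): flips 2 -> legal
(3,1): no bracket -> illegal
(3,4): no bracket -> illegal
(4,1): no bracket -> illegal
(4,4): flips 2 -> legal
(4,5): no bracket -> illegal
(5,2): no bracket -> illegal
(5,3): no bracket -> illegal
(5,5): no bracket -> illegal
B mobility = 3
-- W to move --
(0,0): flips 2 -> legal
(0,1): no bracket -> illegal
(0,2): no bracket -> illegal
(1,0): no bracket -> illegal
(1,2): flips 1 -> legal
(2,0): no bracket -> illegal
(2,1): flips 1 -> legal
(3,1): flips 1 -> legal
(4,0): no bracket -> illegal
(4,1): flips 1 -> legal
(5,0): no bracket -> illegal
(5,2): flips 1 -> legal
(5,3): no bracket -> illegal
W mobility = 6

Answer: B=3 W=6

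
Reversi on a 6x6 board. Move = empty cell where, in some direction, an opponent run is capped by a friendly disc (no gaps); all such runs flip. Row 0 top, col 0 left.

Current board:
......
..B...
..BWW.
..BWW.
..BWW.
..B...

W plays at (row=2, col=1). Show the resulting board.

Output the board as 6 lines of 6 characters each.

Answer: ......
..B...
.WWWW.
..WWW.
..BWW.
..B...

Derivation:
Place W at (2,1); scan 8 dirs for brackets.
Dir NW: first cell '.' (not opp) -> no flip
Dir N: first cell '.' (not opp) -> no flip
Dir NE: opp run (1,2), next='.' -> no flip
Dir W: first cell '.' (not opp) -> no flip
Dir E: opp run (2,2) capped by W -> flip
Dir SW: first cell '.' (not opp) -> no flip
Dir S: first cell '.' (not opp) -> no flip
Dir SE: opp run (3,2) capped by W -> flip
All flips: (2,2) (3,2)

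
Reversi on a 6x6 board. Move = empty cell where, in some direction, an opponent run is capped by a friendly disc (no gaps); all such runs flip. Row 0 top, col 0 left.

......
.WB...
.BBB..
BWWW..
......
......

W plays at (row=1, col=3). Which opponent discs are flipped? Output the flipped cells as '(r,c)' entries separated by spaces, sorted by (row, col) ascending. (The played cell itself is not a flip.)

Answer: (1,2) (2,2) (2,3)

Derivation:
Dir NW: first cell '.' (not opp) -> no flip
Dir N: first cell '.' (not opp) -> no flip
Dir NE: first cell '.' (not opp) -> no flip
Dir W: opp run (1,2) capped by W -> flip
Dir E: first cell '.' (not opp) -> no flip
Dir SW: opp run (2,2) capped by W -> flip
Dir S: opp run (2,3) capped by W -> flip
Dir SE: first cell '.' (not opp) -> no flip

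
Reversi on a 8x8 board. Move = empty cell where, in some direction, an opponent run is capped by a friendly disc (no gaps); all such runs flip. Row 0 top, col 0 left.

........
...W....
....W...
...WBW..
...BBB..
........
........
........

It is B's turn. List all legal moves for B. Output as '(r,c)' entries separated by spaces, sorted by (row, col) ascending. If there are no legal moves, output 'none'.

Answer: (1,4) (2,2) (2,3) (2,5) (2,6) (3,2) (3,6)

Derivation:
(0,2): no bracket -> illegal
(0,3): no bracket -> illegal
(0,4): no bracket -> illegal
(1,2): no bracket -> illegal
(1,4): flips 1 -> legal
(1,5): no bracket -> illegal
(2,2): flips 1 -> legal
(2,3): flips 1 -> legal
(2,5): flips 1 -> legal
(2,6): flips 1 -> legal
(3,2): flips 1 -> legal
(3,6): flips 1 -> legal
(4,2): no bracket -> illegal
(4,6): no bracket -> illegal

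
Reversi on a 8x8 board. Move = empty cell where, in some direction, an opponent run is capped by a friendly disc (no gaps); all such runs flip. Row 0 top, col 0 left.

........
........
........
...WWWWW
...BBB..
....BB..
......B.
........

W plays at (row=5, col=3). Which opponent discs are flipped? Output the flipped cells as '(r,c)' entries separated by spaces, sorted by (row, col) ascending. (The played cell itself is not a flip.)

Dir NW: first cell '.' (not opp) -> no flip
Dir N: opp run (4,3) capped by W -> flip
Dir NE: opp run (4,4) capped by W -> flip
Dir W: first cell '.' (not opp) -> no flip
Dir E: opp run (5,4) (5,5), next='.' -> no flip
Dir SW: first cell '.' (not opp) -> no flip
Dir S: first cell '.' (not opp) -> no flip
Dir SE: first cell '.' (not opp) -> no flip

Answer: (4,3) (4,4)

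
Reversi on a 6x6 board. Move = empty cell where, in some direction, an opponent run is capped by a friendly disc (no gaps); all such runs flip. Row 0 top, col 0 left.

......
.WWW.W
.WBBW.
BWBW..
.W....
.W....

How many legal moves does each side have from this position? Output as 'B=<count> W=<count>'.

-- B to move --
(0,0): flips 1 -> legal
(0,1): flips 1 -> legal
(0,2): flips 1 -> legal
(0,3): flips 3 -> legal
(0,4): flips 1 -> legal
(0,5): no bracket -> illegal
(1,0): flips 1 -> legal
(1,4): no bracket -> illegal
(2,0): flips 1 -> legal
(2,5): flips 1 -> legal
(3,4): flips 1 -> legal
(3,5): no bracket -> illegal
(4,0): flips 1 -> legal
(4,2): no bracket -> illegal
(4,3): flips 1 -> legal
(4,4): flips 1 -> legal
(5,0): flips 1 -> legal
(5,2): flips 1 -> legal
B mobility = 14
-- W to move --
(1,4): flips 2 -> legal
(2,0): no bracket -> illegal
(3,4): flips 1 -> legal
(4,0): no bracket -> illegal
(4,2): flips 2 -> legal
(4,3): flips 1 -> legal
W mobility = 4

Answer: B=14 W=4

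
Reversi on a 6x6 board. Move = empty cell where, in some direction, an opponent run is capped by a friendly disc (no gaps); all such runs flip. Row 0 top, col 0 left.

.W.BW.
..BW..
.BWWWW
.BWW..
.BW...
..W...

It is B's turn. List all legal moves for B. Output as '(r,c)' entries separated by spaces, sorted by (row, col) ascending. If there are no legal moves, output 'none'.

(0,0): no bracket -> illegal
(0,2): no bracket -> illegal
(0,5): flips 1 -> legal
(1,0): no bracket -> illegal
(1,1): no bracket -> illegal
(1,4): flips 3 -> legal
(1,5): no bracket -> illegal
(3,4): flips 3 -> legal
(3,5): no bracket -> illegal
(4,3): flips 5 -> legal
(4,4): no bracket -> illegal
(5,1): no bracket -> illegal
(5,3): flips 1 -> legal

Answer: (0,5) (1,4) (3,4) (4,3) (5,3)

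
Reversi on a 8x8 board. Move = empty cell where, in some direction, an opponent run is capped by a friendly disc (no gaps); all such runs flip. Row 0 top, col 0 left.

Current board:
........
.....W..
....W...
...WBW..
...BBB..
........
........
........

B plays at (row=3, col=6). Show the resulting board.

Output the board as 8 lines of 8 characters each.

Place B at (3,6); scan 8 dirs for brackets.
Dir NW: first cell '.' (not opp) -> no flip
Dir N: first cell '.' (not opp) -> no flip
Dir NE: first cell '.' (not opp) -> no flip
Dir W: opp run (3,5) capped by B -> flip
Dir E: first cell '.' (not opp) -> no flip
Dir SW: first cell 'B' (not opp) -> no flip
Dir S: first cell '.' (not opp) -> no flip
Dir SE: first cell '.' (not opp) -> no flip
All flips: (3,5)

Answer: ........
.....W..
....W...
...WBBB.
...BBB..
........
........
........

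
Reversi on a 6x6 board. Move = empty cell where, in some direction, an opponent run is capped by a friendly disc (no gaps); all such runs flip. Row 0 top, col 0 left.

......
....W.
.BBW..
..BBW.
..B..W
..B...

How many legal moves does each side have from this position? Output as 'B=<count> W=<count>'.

Answer: B=4 W=4

Derivation:
-- B to move --
(0,3): no bracket -> illegal
(0,4): no bracket -> illegal
(0,5): flips 2 -> legal
(1,2): no bracket -> illegal
(1,3): flips 1 -> legal
(1,5): no bracket -> illegal
(2,4): flips 1 -> legal
(2,5): no bracket -> illegal
(3,5): flips 1 -> legal
(4,3): no bracket -> illegal
(4,4): no bracket -> illegal
(5,4): no bracket -> illegal
(5,5): no bracket -> illegal
B mobility = 4
-- W to move --
(1,0): no bracket -> illegal
(1,1): no bracket -> illegal
(1,2): no bracket -> illegal
(1,3): no bracket -> illegal
(2,0): flips 2 -> legal
(2,4): no bracket -> illegal
(3,0): no bracket -> illegal
(3,1): flips 2 -> legal
(4,1): flips 1 -> legal
(4,3): flips 1 -> legal
(4,4): no bracket -> illegal
(5,1): no bracket -> illegal
(5,3): no bracket -> illegal
W mobility = 4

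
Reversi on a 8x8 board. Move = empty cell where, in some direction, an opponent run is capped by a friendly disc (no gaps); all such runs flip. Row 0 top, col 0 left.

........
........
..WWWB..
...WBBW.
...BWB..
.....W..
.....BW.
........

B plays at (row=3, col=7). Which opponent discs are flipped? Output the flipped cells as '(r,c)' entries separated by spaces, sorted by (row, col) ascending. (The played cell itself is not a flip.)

Dir NW: first cell '.' (not opp) -> no flip
Dir N: first cell '.' (not opp) -> no flip
Dir NE: edge -> no flip
Dir W: opp run (3,6) capped by B -> flip
Dir E: edge -> no flip
Dir SW: first cell '.' (not opp) -> no flip
Dir S: first cell '.' (not opp) -> no flip
Dir SE: edge -> no flip

Answer: (3,6)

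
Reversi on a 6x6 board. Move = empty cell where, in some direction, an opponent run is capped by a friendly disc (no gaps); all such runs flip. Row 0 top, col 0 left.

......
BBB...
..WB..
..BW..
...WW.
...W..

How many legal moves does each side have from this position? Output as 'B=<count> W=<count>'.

Answer: B=4 W=7

Derivation:
-- B to move --
(1,3): no bracket -> illegal
(2,1): flips 1 -> legal
(2,4): no bracket -> illegal
(3,1): no bracket -> illegal
(3,4): flips 1 -> legal
(3,5): no bracket -> illegal
(4,2): no bracket -> illegal
(4,5): no bracket -> illegal
(5,2): no bracket -> illegal
(5,4): flips 1 -> legal
(5,5): flips 3 -> legal
B mobility = 4
-- W to move --
(0,0): flips 1 -> legal
(0,1): no bracket -> illegal
(0,2): flips 1 -> legal
(0,3): no bracket -> illegal
(1,3): flips 1 -> legal
(1,4): no bracket -> illegal
(2,0): no bracket -> illegal
(2,1): flips 1 -> legal
(2,4): flips 1 -> legal
(3,1): flips 1 -> legal
(3,4): no bracket -> illegal
(4,1): no bracket -> illegal
(4,2): flips 1 -> legal
W mobility = 7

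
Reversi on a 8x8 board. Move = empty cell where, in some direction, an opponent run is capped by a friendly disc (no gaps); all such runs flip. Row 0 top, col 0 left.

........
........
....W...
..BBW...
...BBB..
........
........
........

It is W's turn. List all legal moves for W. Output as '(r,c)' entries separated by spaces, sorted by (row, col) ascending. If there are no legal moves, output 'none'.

Answer: (3,1) (4,2) (5,2) (5,4) (5,6)

Derivation:
(2,1): no bracket -> illegal
(2,2): no bracket -> illegal
(2,3): no bracket -> illegal
(3,1): flips 2 -> legal
(3,5): no bracket -> illegal
(3,6): no bracket -> illegal
(4,1): no bracket -> illegal
(4,2): flips 1 -> legal
(4,6): no bracket -> illegal
(5,2): flips 1 -> legal
(5,3): no bracket -> illegal
(5,4): flips 1 -> legal
(5,5): no bracket -> illegal
(5,6): flips 1 -> legal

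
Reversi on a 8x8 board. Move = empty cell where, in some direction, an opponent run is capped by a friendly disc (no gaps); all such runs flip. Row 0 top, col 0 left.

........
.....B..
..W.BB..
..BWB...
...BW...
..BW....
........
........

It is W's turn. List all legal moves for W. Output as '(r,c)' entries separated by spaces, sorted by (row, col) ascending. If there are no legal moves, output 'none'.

Answer: (0,6) (1,4) (3,1) (3,5) (4,2) (5,1)

Derivation:
(0,4): no bracket -> illegal
(0,5): no bracket -> illegal
(0,6): flips 2 -> legal
(1,3): no bracket -> illegal
(1,4): flips 2 -> legal
(1,6): no bracket -> illegal
(2,1): no bracket -> illegal
(2,3): no bracket -> illegal
(2,6): no bracket -> illegal
(3,1): flips 1 -> legal
(3,5): flips 1 -> legal
(3,6): no bracket -> illegal
(4,1): no bracket -> illegal
(4,2): flips 2 -> legal
(4,5): no bracket -> illegal
(5,1): flips 1 -> legal
(5,4): no bracket -> illegal
(6,1): no bracket -> illegal
(6,2): no bracket -> illegal
(6,3): no bracket -> illegal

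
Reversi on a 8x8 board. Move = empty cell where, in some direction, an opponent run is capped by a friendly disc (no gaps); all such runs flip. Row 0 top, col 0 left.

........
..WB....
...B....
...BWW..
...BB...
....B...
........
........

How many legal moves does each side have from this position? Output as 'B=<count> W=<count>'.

-- B to move --
(0,1): flips 1 -> legal
(0,2): no bracket -> illegal
(0,3): no bracket -> illegal
(1,1): flips 1 -> legal
(2,1): no bracket -> illegal
(2,2): no bracket -> illegal
(2,4): flips 1 -> legal
(2,5): flips 1 -> legal
(2,6): flips 1 -> legal
(3,6): flips 2 -> legal
(4,5): flips 1 -> legal
(4,6): no bracket -> illegal
B mobility = 7
-- W to move --
(0,2): no bracket -> illegal
(0,3): no bracket -> illegal
(0,4): no bracket -> illegal
(1,4): flips 1 -> legal
(2,2): no bracket -> illegal
(2,4): no bracket -> illegal
(3,2): flips 1 -> legal
(4,2): no bracket -> illegal
(4,5): no bracket -> illegal
(5,2): flips 1 -> legal
(5,3): flips 1 -> legal
(5,5): no bracket -> illegal
(6,3): no bracket -> illegal
(6,4): flips 2 -> legal
(6,5): no bracket -> illegal
W mobility = 5

Answer: B=7 W=5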